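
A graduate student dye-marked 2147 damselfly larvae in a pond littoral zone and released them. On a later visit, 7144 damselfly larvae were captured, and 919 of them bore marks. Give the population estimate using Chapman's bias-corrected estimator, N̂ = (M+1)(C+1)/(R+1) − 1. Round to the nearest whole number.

N̂ = (2147+1)(7144+1)/(919+1) − 1 = 2148·7145/920 − 1
= 15347460/920 − 1 ≈ 16682.0 − 1 ≈ 16681.0 → 16681

N ≈ 16,681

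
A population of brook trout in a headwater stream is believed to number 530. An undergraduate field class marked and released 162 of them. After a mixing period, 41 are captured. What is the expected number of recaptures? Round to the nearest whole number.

expected recaptures ≈ 13

Expected recaptures E[R] = M·C / N.
E[R] = 162 × 41 / 530 = 6642 / 530 ≈ 12.5 → 13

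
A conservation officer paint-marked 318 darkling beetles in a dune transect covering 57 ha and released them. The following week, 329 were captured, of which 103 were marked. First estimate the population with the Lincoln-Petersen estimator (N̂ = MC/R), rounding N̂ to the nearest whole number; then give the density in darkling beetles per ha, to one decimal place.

density ≈ 17.8 darkling beetles per ha

N̂ = 318·329/103 = 104622/103 ≈ 1015.7 → 1016
Density = N̂ / area = 1016 / 57 ≈ 17.82 → 17.8 per ha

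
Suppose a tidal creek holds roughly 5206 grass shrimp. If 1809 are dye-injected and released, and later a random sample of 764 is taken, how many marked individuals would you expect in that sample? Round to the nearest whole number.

The marked fraction of the population is 1809/5206, so in a sample of 764 expect C·(M/N) marked.
E[R] = 1809 × 764 / 5206 = 1382076 / 5206 ≈ 265.48 → 265

expected recaptures ≈ 265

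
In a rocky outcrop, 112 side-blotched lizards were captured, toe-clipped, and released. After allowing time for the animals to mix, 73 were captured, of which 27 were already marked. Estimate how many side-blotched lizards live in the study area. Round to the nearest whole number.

N ≈ 303

The marked fraction in the recapture sample should equal the marked fraction in the population: 27/73 = 112/N.
N = (112 × 73) / 27 = 8176 / 27 ≈ 302.8 → 303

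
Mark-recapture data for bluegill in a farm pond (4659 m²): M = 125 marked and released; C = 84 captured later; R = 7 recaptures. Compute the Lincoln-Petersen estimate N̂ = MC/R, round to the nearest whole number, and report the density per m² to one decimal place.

density ≈ 0.3 bluegill per m²

N̂ = 125·84/7 = 10500/7 = 1500
Density = N̂ / area = 1500 / 4659 ≈ 0.32 → 0.3 per m²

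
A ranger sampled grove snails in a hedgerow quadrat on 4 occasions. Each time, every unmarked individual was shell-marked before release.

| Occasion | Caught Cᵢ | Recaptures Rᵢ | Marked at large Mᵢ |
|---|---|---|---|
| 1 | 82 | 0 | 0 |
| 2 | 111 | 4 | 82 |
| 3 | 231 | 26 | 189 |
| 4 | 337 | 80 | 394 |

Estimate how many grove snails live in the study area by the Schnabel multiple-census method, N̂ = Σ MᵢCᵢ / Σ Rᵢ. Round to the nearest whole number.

Σ MᵢCᵢ = 0·82 + 82·111 + 189·231 + 394·337 = 0 + 9102 + 43659 + 132778 = 185539
Σ Rᵢ = 0 + 4 + 26 + 80 = 110
N̂ = 185539 / 110 ≈ 1686.7 → 1687

N ≈ 1687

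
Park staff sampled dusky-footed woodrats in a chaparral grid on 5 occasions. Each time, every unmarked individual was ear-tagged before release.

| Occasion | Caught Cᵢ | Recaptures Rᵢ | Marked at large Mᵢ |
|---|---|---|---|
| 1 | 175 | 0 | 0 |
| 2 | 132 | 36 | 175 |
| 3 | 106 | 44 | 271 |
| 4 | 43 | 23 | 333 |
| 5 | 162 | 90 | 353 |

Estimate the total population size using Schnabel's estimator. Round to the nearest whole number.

Σ MᵢCᵢ = 0·175 + 175·132 + 271·106 + 333·43 + 353·162 = 0 + 23100 + 28726 + 14319 + 57186 = 123331
Σ Rᵢ = 0 + 36 + 44 + 23 + 90 = 193
N̂ = 123331 / 193 ≈ 639.0 → 639

N ≈ 639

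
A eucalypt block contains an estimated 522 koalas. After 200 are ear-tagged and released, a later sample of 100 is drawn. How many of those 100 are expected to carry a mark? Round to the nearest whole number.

Expected recaptures E[R] = M·C / N.
E[R] = 200 × 100 / 522 = 20000 / 522 ≈ 38.3 → 38

expected recaptures ≈ 38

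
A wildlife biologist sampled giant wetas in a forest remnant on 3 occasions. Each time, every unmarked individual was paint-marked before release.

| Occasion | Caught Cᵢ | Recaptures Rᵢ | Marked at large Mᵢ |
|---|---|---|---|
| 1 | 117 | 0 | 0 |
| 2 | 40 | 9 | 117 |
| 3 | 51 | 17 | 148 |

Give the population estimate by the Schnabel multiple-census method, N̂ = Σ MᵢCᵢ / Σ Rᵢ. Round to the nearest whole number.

Σ MᵢCᵢ = 0·117 + 117·40 + 148·51 = 0 + 4680 + 7548 = 12228
Σ Rᵢ = 0 + 9 + 17 = 26
N̂ = 12228 / 26 ≈ 470.3 → 470

N ≈ 470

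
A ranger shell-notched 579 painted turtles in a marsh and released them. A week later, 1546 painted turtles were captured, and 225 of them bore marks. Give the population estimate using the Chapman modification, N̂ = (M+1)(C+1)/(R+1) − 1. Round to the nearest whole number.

N ≈ 3969

N̂ = (579+1)(1546+1)/(225+1) − 1 = 580·1547/226 − 1
= 897260/226 − 1 ≈ 3970.2 − 1 ≈ 3969.2 → 3969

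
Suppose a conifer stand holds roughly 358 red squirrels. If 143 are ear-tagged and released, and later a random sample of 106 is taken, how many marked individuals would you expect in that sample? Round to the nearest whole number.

expected recaptures ≈ 42

Expected recaptures E[R] = M·C / N.
E[R] = 143 × 106 / 358 = 15158 / 358 ≈ 42.3 → 42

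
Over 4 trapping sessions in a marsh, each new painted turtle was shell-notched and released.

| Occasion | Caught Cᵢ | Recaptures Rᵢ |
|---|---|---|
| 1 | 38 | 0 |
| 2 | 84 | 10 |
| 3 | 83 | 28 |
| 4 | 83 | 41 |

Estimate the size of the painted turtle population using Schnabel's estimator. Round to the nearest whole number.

N ≈ 334

Marked at large before each occasion: Mᵢ = Σⱼ<ᵢ (Cⱼ − Rⱼ) → M1=0, M2=38, M3=112, M4=167
Σ MᵢCᵢ = 0·38 + 38·84 + 112·83 + 167·83 = 0 + 3192 + 9296 + 13861 = 26349
Σ Rᵢ = 0 + 10 + 28 + 41 = 79
N̂ = 26349 / 79 ≈ 333.5 → 334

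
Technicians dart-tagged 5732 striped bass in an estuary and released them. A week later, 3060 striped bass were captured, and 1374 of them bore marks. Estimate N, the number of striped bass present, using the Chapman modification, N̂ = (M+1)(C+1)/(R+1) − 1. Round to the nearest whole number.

N̂ = (5732+1)(3060+1)/(1374+1) − 1 = 5733·3061/1375 − 1
= 17548713/1375 − 1 ≈ 12762.7 − 1 ≈ 12761.7 → 12762

N ≈ 12,762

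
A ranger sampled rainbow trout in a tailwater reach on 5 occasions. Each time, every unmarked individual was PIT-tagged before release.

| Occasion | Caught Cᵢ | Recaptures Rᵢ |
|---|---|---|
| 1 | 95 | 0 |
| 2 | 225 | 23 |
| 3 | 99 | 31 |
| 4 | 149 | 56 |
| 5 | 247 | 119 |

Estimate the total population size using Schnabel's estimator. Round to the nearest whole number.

N ≈ 953

Marked at large before each occasion: Mᵢ = Σⱼ<ᵢ (Cⱼ − Rⱼ) → M1=0, M2=95, M3=297, M4=365, M5=458
Σ MᵢCᵢ = 0·95 + 95·225 + 297·99 + 365·149 + 458·247 = 0 + 21375 + 29403 + 54385 + 113126 = 218289
Σ Rᵢ = 0 + 23 + 31 + 56 + 119 = 229
N̂ = 218289 / 229 ≈ 953.2 → 953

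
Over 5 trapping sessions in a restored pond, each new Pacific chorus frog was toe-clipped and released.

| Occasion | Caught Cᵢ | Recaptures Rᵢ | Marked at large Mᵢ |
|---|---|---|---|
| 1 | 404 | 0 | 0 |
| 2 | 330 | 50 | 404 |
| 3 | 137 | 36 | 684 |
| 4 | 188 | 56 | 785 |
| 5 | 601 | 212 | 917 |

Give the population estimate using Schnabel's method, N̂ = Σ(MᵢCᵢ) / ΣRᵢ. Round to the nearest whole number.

N ≈ 2615

Σ MᵢCᵢ = 0·404 + 404·330 + 684·137 + 785·188 + 917·601 = 0 + 133320 + 93708 + 147580 + 551117 = 925725
Σ Rᵢ = 0 + 50 + 36 + 56 + 212 = 354
N̂ = 925725 / 354 ≈ 2615.0 → 2615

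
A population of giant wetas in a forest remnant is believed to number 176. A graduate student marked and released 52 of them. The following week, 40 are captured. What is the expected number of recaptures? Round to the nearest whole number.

expected recaptures ≈ 12

Expected recaptures E[R] = M·C / N.
E[R] = 52 × 40 / 176 = 2080 / 176 ≈ 11.8 → 12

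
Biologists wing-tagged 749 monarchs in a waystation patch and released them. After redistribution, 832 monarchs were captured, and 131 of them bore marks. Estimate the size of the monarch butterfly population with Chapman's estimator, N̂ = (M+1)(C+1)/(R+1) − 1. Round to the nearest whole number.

N ≈ 4732

N̂ = (749+1)(832+1)/(131+1) − 1 = 750·833/132 − 1
= 624750/132 − 1 ≈ 4733.0 − 1 ≈ 4732.0 → 4732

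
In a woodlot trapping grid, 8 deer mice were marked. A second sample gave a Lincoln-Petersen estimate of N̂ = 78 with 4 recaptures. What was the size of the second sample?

From N = M·C/R: C = N·R / M = 78·4 / 8 = 312 / 8 = 39.

C = 39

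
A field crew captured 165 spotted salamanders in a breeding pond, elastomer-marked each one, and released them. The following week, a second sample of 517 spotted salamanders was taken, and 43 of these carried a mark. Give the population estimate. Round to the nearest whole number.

N ≈ 1984

If marked individuals mix randomly, R/C ≈ M/N, giving N ≈ M·C/R.
N = (165 × 517) / 43 = 85305 / 43 ≈ 1983.8 → 1984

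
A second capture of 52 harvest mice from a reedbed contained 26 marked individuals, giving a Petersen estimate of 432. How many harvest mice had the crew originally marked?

From N = M·C/R: M = N·R / C = 432·26 / 52 = 11232 / 52 = 216.

M = 216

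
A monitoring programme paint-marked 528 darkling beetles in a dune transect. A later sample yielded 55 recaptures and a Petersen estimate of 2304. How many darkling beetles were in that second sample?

C = 240

From N = M·C/R: C = N·R / M = 2304·55 / 528 = 126720 / 528 = 240.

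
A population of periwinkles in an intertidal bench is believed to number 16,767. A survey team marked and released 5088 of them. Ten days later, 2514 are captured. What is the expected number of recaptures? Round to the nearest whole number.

Expected recaptures E[R] = M·C / N.
E[R] = 5088 × 2514 / 16767 = 12791232 / 16767 ≈ 762.9 → 763

expected recaptures ≈ 763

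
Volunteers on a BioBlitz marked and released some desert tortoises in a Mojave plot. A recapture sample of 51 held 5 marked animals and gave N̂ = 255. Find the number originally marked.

M = 25

From N = M·C/R: M = N·R / C = 255·5 / 51 = 1275 / 51 = 25.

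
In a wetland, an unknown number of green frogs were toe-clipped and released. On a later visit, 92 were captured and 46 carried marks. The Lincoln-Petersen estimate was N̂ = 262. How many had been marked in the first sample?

M = 131

From N = M·C/R: M = N·R / C = 262·46 / 92 = 12052 / 92 = 131.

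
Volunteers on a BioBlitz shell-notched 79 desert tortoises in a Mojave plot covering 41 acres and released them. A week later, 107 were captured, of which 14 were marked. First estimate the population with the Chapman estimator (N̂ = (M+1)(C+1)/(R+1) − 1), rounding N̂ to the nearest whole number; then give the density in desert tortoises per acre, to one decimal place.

N̂ = 80·108/15 − 1 = 8640/15 − 1 = 575
Density = N̂ / area = 575 / 41 ≈ 14.02 → 14.0 per acre

density ≈ 14.0 desert tortoises per acre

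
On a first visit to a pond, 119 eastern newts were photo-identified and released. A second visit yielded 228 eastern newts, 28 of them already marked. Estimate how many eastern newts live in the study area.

N = 969

Lincoln-Petersen assumes M/N = R/C, so N = M·C / R.
N = (119 × 228) / 28 = 27132 / 28 = 969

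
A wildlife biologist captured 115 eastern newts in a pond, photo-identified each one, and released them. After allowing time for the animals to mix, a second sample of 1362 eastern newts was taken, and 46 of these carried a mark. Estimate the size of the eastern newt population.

N = 3405

N = (115 × 1362) / 46 = 156630 / 46 = 3405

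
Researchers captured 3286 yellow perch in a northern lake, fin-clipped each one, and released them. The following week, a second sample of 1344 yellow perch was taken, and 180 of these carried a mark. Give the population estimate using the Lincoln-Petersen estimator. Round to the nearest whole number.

The marked fraction in the recapture sample should equal the marked fraction in the population: 180/1344 = 3286/N.
N = (3286 × 1344) / 180 = 4416384 / 180 ≈ 24535.47 → 24535

N ≈ 24,535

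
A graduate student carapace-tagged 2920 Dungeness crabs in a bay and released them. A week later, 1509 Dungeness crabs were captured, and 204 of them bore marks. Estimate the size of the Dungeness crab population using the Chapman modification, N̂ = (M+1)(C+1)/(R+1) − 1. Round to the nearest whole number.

N̂ = (2920+1)(1509+1)/(204+1) − 1 = 2921·1510/205 − 1
= 4410710/205 − 1 ≈ 21515.7 − 1 ≈ 21514.7 → 21515

N ≈ 21,515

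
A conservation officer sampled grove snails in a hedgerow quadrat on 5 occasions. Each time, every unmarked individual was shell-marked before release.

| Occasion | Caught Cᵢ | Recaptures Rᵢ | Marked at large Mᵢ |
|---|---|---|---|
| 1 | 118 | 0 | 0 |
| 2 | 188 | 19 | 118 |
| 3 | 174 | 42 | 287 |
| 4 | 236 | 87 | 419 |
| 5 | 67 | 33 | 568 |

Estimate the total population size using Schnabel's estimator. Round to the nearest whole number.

N ≈ 1155

Σ MᵢCᵢ = 0·118 + 118·188 + 287·174 + 419·236 + 568·67 = 0 + 22184 + 49938 + 98884 + 38056 = 209062
Σ Rᵢ = 0 + 19 + 42 + 87 + 33 = 181
N̂ = 209062 / 181 ≈ 1155.0 → 1155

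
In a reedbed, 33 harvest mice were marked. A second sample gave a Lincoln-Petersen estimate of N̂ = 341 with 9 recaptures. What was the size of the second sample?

C = 93

From N = M·C/R: C = N·R / M = 341·9 / 33 = 3069 / 33 = 93.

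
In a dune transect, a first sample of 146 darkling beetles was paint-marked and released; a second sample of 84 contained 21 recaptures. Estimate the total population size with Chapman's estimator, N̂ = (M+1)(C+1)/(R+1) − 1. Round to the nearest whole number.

N̂ = (146+1)(84+1)/(21+1) − 1 = 147·85/22 − 1
= 12495/22 − 1 ≈ 568.0 − 1 ≈ 567.0 → 567

N ≈ 567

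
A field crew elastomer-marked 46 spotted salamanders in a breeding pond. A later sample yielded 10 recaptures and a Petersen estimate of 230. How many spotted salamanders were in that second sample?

From N = M·C/R: C = N·R / M = 230·10 / 46 = 2300 / 46 = 50.

C = 50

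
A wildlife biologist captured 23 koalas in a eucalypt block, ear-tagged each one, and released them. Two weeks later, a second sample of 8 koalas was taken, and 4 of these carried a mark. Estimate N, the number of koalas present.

N = (23 × 8) / 4 = 184 / 4 = 46

N = 46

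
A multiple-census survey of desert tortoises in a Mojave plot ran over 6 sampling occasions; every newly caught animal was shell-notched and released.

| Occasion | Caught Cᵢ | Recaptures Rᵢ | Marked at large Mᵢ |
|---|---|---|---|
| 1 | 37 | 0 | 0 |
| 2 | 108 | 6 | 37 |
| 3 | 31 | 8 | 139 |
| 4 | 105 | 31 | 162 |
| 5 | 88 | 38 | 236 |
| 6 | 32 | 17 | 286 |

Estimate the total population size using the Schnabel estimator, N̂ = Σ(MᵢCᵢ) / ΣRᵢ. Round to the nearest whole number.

N ≈ 552

Σ MᵢCᵢ = 0·37 + 37·108 + 139·31 + 162·105 + 236·88 + 286·32 = 0 + 3996 + 4309 + 17010 + 20768 + 9152 = 55235
Σ Rᵢ = 0 + 6 + 8 + 31 + 38 + 17 = 100
N̂ = 55235 / 100 ≈ 552.4 → 552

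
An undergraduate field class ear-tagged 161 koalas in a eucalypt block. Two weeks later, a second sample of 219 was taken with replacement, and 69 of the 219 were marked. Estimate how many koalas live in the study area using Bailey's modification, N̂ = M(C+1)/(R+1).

N = 506

N̂ = 161·(219+1)/(69+1) = 161·220/70 = 35420/70 = 506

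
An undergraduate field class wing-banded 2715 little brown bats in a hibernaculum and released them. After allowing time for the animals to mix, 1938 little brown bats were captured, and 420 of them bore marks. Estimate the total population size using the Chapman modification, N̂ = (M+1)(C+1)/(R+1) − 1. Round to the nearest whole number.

N̂ = (2715+1)(1938+1)/(420+1) − 1 = 2716·1939/421 − 1
= 5266324/421 − 1 ≈ 12509.1 − 1 ≈ 12508.1 → 12508

N ≈ 12,508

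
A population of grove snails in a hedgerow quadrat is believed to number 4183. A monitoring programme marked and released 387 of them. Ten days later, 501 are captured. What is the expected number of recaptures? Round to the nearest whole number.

Expected recaptures E[R] = M·C / N.
E[R] = 387 × 501 / 4183 = 193887 / 4183 ≈ 46.4 → 46

expected recaptures ≈ 46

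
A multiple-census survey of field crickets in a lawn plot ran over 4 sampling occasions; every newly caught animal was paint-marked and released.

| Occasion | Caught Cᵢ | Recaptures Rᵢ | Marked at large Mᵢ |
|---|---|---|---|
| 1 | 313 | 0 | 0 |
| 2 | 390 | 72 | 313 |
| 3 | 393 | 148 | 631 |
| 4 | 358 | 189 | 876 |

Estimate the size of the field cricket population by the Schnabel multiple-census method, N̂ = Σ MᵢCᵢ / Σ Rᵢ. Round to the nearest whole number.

N ≈ 1672

Σ MᵢCᵢ = 0·313 + 313·390 + 631·393 + 876·358 = 0 + 122070 + 247983 + 313608 = 683661
Σ Rᵢ = 0 + 72 + 148 + 189 = 409
N̂ = 683661 / 409 ≈ 1671.5 → 1672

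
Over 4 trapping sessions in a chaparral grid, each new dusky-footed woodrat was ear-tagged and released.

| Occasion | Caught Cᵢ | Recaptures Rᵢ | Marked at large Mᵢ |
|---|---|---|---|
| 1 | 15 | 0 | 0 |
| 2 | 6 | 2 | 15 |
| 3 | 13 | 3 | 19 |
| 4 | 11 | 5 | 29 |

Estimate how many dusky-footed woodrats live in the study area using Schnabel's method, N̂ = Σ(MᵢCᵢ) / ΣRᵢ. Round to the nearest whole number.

N ≈ 66

Σ MᵢCᵢ = 0·15 + 15·6 + 19·13 + 29·11 = 0 + 90 + 247 + 319 = 656
Σ Rᵢ = 0 + 2 + 3 + 5 = 10
N̂ = 656 / 10 ≈ 65.6 → 66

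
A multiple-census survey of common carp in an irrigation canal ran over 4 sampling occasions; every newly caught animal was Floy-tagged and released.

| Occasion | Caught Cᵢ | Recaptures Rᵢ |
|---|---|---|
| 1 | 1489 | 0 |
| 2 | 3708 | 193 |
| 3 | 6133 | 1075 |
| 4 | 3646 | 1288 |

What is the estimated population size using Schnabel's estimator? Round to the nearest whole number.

N ≈ 28,520

Marked at large before each occasion: Mᵢ = Σⱼ<ᵢ (Cⱼ − Rⱼ) → M1=0, M2=1489, M3=5004, M4=10062
Σ MᵢCᵢ = 0·1489 + 1489·3708 + 5004·6133 + 10062·3646 = 0 + 5521212 + 30689532 + 36686052 = 72896796
Σ Rᵢ = 0 + 193 + 1075 + 1288 = 2556
N̂ = 72896796 / 2556 ≈ 28519.9 → 28520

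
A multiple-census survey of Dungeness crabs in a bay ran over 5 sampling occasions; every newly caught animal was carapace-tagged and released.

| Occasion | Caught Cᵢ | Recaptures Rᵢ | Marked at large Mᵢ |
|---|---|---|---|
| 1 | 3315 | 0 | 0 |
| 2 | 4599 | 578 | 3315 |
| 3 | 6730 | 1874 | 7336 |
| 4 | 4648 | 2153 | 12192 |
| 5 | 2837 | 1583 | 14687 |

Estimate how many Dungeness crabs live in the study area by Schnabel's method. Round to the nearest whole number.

Σ MᵢCᵢ = 0·3315 + 3315·4599 + 7336·6730 + 12192·4648 + 14687·2837 = 0 + 15245685 + 49371280 + 56668416 + 41667019 = 162952400
Σ Rᵢ = 0 + 578 + 1874 + 2153 + 1583 = 6188
N̂ = 162952400 / 6188 ≈ 26333.6 → 26334

N ≈ 26,334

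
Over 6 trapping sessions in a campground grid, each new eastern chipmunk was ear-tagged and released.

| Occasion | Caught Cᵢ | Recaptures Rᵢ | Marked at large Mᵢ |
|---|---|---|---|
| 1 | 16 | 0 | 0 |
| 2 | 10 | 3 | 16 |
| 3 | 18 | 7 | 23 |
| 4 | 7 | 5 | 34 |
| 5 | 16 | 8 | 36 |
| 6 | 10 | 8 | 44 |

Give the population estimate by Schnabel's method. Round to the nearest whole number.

Σ MᵢCᵢ = 0·16 + 16·10 + 23·18 + 34·7 + 36·16 + 44·10 = 0 + 160 + 414 + 238 + 576 + 440 = 1828
Σ Rᵢ = 0 + 3 + 7 + 5 + 8 + 8 = 31
N̂ = 1828 / 31 ≈ 59.0 → 59

N ≈ 59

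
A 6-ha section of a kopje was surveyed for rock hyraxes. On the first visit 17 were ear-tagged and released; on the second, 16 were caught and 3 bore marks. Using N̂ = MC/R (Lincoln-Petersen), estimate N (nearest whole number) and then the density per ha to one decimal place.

N̂ = 17·16/3 = 272/3 ≈ 90.7 → 91
Density = N̂ / area = 91 / 6 ≈ 15.17 → 15.2 per ha

density ≈ 15.2 rock hyraxes per ha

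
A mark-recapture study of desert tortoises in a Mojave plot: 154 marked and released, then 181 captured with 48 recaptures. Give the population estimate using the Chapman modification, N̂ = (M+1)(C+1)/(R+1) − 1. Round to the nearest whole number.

N̂ = (154+1)(181+1)/(48+1) − 1 = 155·182/49 − 1
= 28210/49 − 1 ≈ 575.7 − 1 ≈ 574.7 → 575

N ≈ 575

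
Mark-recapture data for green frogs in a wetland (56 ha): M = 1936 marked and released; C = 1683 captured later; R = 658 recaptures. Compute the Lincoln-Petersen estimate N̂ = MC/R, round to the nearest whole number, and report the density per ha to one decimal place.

N̂ = 1936·1683/658 = 3258288/658 ≈ 4951.8 → 4952
Density = N̂ / area = 4952 / 56 ≈ 88.43 → 88.4 per ha

density ≈ 88.4 green frogs per ha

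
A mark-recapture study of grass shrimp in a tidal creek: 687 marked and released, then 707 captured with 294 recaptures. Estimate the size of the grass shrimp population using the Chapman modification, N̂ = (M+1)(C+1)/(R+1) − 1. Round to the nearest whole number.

N ≈ 1650

N̂ = (687+1)(707+1)/(294+1) − 1 = 688·708/295 − 1
= 487104/295 − 1 ≈ 1651.2 − 1 ≈ 1650.2 → 1650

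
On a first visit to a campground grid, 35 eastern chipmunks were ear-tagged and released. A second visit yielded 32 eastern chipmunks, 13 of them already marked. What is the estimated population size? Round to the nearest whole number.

The marked fraction in the recapture sample should equal the marked fraction in the population: 13/32 = 35/N.
N = (35 × 32) / 13 = 1120 / 13 ≈ 86.2 → 86

N ≈ 86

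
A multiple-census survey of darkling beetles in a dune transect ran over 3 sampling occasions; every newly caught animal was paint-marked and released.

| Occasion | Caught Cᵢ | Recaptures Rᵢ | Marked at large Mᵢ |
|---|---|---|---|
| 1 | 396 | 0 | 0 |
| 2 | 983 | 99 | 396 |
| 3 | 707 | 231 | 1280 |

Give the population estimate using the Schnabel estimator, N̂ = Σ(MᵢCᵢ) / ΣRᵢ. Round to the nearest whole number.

N ≈ 3922

Σ MᵢCᵢ = 0·396 + 396·983 + 1280·707 = 0 + 389268 + 904960 = 1294228
Σ Rᵢ = 0 + 99 + 231 = 330
N̂ = 1294228 / 330 ≈ 3921.9 → 3922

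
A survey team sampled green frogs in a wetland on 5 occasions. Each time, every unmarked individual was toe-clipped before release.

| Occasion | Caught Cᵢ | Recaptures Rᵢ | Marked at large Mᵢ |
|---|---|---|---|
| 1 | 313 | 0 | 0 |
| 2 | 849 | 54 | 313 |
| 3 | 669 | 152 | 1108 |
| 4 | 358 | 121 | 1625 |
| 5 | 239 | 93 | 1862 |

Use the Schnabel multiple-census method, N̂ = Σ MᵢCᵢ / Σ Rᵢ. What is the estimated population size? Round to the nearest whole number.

Σ MᵢCᵢ = 0·313 + 313·849 + 1108·669 + 1625·358 + 1862·239 = 0 + 265737 + 741252 + 581750 + 445018 = 2033757
Σ Rᵢ = 0 + 54 + 152 + 121 + 93 = 420
N̂ = 2033757 / 420 ≈ 4842.3 → 4842

N ≈ 4842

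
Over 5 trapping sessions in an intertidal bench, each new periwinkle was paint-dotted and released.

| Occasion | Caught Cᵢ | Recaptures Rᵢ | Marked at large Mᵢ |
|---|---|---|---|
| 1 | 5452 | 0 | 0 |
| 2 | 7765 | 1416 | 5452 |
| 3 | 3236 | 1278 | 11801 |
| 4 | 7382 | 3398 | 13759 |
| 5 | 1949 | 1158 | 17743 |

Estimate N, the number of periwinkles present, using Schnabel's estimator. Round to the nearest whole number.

N ≈ 29,886

Σ MᵢCᵢ = 0·5452 + 5452·7765 + 11801·3236 + 13759·7382 + 17743·1949 = 0 + 42334780 + 38188036 + 101568938 + 34581107 = 216672861
Σ Rᵢ = 0 + 1416 + 1278 + 3398 + 1158 = 7250
N̂ = 216672861 / 7250 ≈ 29885.9 → 29886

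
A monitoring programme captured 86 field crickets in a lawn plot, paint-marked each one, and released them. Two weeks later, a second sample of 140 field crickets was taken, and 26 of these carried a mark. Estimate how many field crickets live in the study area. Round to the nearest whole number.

N ≈ 463

Lincoln-Petersen assumes M/N = R/C, so N = M·C / R.
N = (86 × 140) / 26 = 12040 / 26 ≈ 463.1 → 463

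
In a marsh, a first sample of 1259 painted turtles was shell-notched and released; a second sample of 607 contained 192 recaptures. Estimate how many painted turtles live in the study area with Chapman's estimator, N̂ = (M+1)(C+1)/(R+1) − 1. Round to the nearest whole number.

N̂ = (1259+1)(607+1)/(192+1) − 1 = 1260·608/193 − 1
= 766080/193 − 1 ≈ 3969.3 − 1 ≈ 3968.3 → 3968

N ≈ 3968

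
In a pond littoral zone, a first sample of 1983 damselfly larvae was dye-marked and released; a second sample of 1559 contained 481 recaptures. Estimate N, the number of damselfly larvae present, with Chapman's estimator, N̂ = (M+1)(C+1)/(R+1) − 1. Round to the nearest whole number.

N̂ = (1983+1)(1559+1)/(481+1) − 1 = 1984·1560/482 − 1
= 3095040/482 − 1 ≈ 6421.2 − 1 ≈ 6420.2 → 6420

N ≈ 6420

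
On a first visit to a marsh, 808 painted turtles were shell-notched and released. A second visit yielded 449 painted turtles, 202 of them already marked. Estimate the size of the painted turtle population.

N = 1796

If marked individuals mix randomly, R/C ≈ M/N, giving N ≈ M·C/R.
N = (808 × 449) / 202 = 362792 / 202 = 1796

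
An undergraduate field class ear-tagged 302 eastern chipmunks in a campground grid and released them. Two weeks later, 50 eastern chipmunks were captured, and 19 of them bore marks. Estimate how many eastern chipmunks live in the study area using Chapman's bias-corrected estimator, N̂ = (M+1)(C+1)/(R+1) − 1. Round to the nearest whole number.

N̂ = (302+1)(50+1)/(19+1) − 1 = 303·51/20 − 1
= 15453/20 − 1 ≈ 772.6 − 1 ≈ 771.6 → 772

N ≈ 772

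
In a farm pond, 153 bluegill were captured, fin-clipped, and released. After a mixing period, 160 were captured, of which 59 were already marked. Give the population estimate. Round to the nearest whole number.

Lincoln-Petersen assumes M/N = R/C, so N = M·C / R.
N = (153 × 160) / 59 = 24480 / 59 ≈ 414.9 → 415

N ≈ 415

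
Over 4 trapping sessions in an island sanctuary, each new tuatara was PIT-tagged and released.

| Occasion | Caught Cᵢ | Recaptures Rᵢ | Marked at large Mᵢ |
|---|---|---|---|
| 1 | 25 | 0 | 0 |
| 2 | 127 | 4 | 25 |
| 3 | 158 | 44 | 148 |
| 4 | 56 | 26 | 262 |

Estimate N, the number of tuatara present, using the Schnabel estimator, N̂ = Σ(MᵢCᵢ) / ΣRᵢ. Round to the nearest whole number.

N ≈ 557

Σ MᵢCᵢ = 0·25 + 25·127 + 148·158 + 262·56 = 0 + 3175 + 23384 + 14672 = 41231
Σ Rᵢ = 0 + 4 + 44 + 26 = 74
N̂ = 41231 / 74 ≈ 557.2 → 557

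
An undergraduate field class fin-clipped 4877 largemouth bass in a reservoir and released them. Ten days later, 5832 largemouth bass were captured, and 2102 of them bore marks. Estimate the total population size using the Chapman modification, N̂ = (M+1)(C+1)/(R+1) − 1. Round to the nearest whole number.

N ≈ 13,529

N̂ = (4877+1)(5832+1)/(2102+1) − 1 = 4878·5833/2103 − 1
= 28453374/2103 − 1 ≈ 13529.9 − 1 ≈ 13528.9 → 13529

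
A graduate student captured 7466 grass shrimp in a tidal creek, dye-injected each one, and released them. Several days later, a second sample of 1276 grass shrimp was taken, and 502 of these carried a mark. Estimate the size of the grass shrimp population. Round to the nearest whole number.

Lincoln-Petersen assumes M/N = R/C, so N = M·C / R.
N = (7466 × 1276) / 502 = 9526616 / 502 ≈ 18977.3 → 18977

N ≈ 18,977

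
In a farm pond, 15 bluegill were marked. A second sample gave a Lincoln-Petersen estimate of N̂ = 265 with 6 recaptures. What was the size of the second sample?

From N = M·C/R: C = N·R / M = 265·6 / 15 = 1590 / 15 = 106.

C = 106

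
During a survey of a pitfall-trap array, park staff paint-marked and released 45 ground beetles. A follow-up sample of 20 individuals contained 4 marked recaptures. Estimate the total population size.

N = 225

If marked individuals mix randomly, R/C ≈ M/N, giving N ≈ M·C/R.
N = (45 × 20) / 4 = 900 / 4 = 225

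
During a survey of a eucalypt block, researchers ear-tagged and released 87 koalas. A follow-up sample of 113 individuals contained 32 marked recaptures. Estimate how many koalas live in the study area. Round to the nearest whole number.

If marked individuals mix randomly, R/C ≈ M/N, giving N ≈ M·C/R.
N = (87 × 113) / 32 = 9831 / 32 ≈ 307.2 → 307

N ≈ 307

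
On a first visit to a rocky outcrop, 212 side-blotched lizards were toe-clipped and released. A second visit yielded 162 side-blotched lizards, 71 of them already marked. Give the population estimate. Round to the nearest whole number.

N ≈ 484

The marked fraction in the recapture sample should equal the marked fraction in the population: 71/162 = 212/N.
N = (212 × 162) / 71 = 34344 / 71 ≈ 483.7 → 484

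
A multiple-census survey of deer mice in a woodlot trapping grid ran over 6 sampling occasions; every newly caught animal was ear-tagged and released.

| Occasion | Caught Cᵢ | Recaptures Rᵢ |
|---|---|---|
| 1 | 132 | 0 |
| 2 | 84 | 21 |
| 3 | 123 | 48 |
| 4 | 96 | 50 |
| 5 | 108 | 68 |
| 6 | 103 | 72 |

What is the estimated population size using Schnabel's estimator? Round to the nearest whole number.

Marked at large before each occasion: Mᵢ = Σⱼ<ᵢ (Cⱼ − Rⱼ) → M1=0, M2=132, M3=195, M4=270, M5=316, M6=356
Σ MᵢCᵢ = 0·132 + 132·84 + 195·123 + 270·96 + 316·108 + 356·103 = 0 + 11088 + 23985 + 25920 + 34128 + 36668 = 131789
Σ Rᵢ = 0 + 21 + 48 + 50 + 68 + 72 = 259
N̂ = 131789 / 259 ≈ 508.8 → 509

N ≈ 509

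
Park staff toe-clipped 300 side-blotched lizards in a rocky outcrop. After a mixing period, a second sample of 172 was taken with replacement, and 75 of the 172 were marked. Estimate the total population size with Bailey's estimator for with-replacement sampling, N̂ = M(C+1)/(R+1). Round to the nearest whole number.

N ≈ 683

N̂ = 300·(172+1)/(75+1) = 300·173/76 = 51900/76 ≈ 682.9 → 683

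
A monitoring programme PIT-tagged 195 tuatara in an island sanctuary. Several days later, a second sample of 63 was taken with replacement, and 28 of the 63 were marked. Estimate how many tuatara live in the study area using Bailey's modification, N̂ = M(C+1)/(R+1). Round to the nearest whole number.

N̂ = 195·(63+1)/(28+1) = 195·64/29 = 12480/29 ≈ 430.3 → 430

N ≈ 430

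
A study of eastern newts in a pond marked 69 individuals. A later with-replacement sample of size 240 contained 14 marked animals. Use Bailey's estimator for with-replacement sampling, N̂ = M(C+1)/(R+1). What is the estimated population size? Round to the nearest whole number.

N̂ = 69·(240+1)/(14+1) = 69·241/15 = 16629/15 ≈ 1108.6 → 1109

N ≈ 1109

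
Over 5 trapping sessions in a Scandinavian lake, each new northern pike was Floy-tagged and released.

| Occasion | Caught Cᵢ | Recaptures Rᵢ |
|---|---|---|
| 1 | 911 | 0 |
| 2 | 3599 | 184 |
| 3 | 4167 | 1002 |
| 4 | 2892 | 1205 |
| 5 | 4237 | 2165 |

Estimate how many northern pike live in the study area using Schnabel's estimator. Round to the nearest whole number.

Marked at large before each occasion: Mᵢ = Σⱼ<ᵢ (Cⱼ − Rⱼ) → M1=0, M2=911, M3=4326, M4=7491, M5=9178
Σ MᵢCᵢ = 0·911 + 911·3599 + 4326·4167 + 7491·2892 + 9178·4237 = 0 + 3278689 + 18026442 + 21663972 + 38887186 = 81856289
Σ Rᵢ = 0 + 184 + 1002 + 1205 + 2165 = 4556
N̂ = 81856289 / 4556 ≈ 17966.7 → 17967

N ≈ 17,967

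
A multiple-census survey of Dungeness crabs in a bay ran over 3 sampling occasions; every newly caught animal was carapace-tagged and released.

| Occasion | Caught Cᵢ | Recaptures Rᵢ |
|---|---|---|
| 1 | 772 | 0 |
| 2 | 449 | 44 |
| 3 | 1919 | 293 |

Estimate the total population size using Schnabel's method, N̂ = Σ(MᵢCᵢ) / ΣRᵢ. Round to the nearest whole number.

N ≈ 7731

Marked at large before each occasion: Mᵢ = Σⱼ<ᵢ (Cⱼ − Rⱼ) → M1=0, M2=772, M3=1177
Σ MᵢCᵢ = 0·772 + 772·449 + 1177·1919 = 0 + 346628 + 2258663 = 2605291
Σ Rᵢ = 0 + 44 + 293 = 337
N̂ = 2605291 / 337 ≈ 7730.8 → 7731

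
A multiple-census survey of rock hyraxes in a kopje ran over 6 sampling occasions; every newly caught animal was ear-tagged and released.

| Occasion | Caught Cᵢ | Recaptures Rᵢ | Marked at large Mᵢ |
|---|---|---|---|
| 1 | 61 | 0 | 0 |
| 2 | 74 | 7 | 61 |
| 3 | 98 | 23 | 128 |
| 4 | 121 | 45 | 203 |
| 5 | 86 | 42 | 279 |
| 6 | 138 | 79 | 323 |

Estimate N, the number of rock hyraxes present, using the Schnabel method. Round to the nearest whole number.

Σ MᵢCᵢ = 0·61 + 61·74 + 128·98 + 203·121 + 279·86 + 323·138 = 0 + 4514 + 12544 + 24563 + 23994 + 44574 = 110189
Σ Rᵢ = 0 + 7 + 23 + 45 + 42 + 79 = 196
N̂ = 110189 / 196 ≈ 562.2 → 562

N ≈ 562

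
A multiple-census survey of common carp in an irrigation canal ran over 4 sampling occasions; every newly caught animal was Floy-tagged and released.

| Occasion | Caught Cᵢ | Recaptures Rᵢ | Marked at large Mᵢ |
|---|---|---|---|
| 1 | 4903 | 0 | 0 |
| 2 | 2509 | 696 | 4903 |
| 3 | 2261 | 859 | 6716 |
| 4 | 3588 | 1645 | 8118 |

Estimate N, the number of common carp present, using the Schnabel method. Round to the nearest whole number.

Σ MᵢCᵢ = 0·4903 + 4903·2509 + 6716·2261 + 8118·3588 = 0 + 12301627 + 15184876 + 29127384 = 56613887
Σ Rᵢ = 0 + 696 + 859 + 1645 = 3200
N̂ = 56613887 / 3200 ≈ 17691.8 → 17692

N ≈ 17,692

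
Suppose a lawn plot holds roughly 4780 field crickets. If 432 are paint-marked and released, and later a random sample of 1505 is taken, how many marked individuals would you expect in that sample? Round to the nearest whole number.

expected recaptures ≈ 136

Expected recaptures E[R] = M·C / N.
E[R] = 432 × 1505 / 4780 = 650160 / 4780 ≈ 136.0 → 136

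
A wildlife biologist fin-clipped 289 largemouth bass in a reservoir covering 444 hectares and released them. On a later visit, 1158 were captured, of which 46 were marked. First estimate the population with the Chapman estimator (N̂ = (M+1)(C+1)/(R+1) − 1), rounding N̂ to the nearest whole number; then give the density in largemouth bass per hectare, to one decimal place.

N̂ = 290·1159/47 − 1 = 336110/47 − 1 ≈ 7150.3 → 7150
Density = N̂ / area = 7150 / 444 ≈ 16.10 → 16.1 per hectare

density ≈ 16.1 largemouth bass per hectare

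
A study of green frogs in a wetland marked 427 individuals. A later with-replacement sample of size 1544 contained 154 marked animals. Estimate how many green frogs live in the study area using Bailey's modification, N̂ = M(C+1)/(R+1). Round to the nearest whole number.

N ≈ 4256

N̂ = 427·(1544+1)/(154+1) = 427·1545/155 = 659715/155 ≈ 4256.2 → 4256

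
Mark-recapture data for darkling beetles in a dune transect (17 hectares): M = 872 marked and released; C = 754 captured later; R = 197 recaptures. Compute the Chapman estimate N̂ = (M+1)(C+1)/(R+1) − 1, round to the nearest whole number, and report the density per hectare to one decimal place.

N̂ = 873·755/198 − 1 = 659115/198 − 1 ≈ 3327.9 → 3328
Density = N̂ / area = 3328 / 17 ≈ 195.76 → 195.8 per hectare

density ≈ 195.8 darkling beetles per hectare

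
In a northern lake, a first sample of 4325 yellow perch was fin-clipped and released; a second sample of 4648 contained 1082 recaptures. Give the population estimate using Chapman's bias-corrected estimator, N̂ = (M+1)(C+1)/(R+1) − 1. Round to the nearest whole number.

N̂ = (4325+1)(4648+1)/(1082+1) − 1 = 4326·4649/1083 − 1
= 20111574/1083 − 1 ≈ 18570.2 − 1 ≈ 18569.2 → 18569

N ≈ 18,569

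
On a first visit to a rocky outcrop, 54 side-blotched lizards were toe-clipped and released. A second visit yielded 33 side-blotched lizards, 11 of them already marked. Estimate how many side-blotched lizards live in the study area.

N = 162

If marked individuals mix randomly, R/C ≈ M/N, giving N ≈ M·C/R.
N = (54 × 33) / 11 = 1782 / 11 = 162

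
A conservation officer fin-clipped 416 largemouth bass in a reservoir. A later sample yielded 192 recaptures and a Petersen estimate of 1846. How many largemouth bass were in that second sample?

From N = M·C/R: C = N·R / M = 1846·192 / 416 = 354432 / 416 = 852.

C = 852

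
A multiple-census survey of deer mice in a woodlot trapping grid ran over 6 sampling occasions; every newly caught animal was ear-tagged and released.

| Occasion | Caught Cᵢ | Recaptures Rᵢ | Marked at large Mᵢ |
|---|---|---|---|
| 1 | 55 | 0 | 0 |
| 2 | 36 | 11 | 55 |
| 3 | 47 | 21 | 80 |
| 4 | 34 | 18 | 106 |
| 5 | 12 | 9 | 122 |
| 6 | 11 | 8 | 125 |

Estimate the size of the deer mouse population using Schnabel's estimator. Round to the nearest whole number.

Σ MᵢCᵢ = 0·55 + 55·36 + 80·47 + 106·34 + 122·12 + 125·11 = 0 + 1980 + 3760 + 3604 + 1464 + 1375 = 12183
Σ Rᵢ = 0 + 11 + 21 + 18 + 9 + 8 = 67
N̂ = 12183 / 67 ≈ 181.8 → 182

N ≈ 182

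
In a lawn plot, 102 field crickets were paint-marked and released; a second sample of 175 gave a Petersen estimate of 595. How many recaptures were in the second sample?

R = 30

From N = M·C/R: R = M·C / N = 102·175 / 595 = 17850 / 595 = 30.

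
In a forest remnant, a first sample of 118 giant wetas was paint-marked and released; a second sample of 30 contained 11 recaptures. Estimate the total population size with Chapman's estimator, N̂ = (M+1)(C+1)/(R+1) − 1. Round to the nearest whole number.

N ≈ 306

N̂ = (118+1)(30+1)/(11+1) − 1 = 119·31/12 − 1
= 3689/12 − 1 ≈ 307.4 − 1 ≈ 306.4 → 306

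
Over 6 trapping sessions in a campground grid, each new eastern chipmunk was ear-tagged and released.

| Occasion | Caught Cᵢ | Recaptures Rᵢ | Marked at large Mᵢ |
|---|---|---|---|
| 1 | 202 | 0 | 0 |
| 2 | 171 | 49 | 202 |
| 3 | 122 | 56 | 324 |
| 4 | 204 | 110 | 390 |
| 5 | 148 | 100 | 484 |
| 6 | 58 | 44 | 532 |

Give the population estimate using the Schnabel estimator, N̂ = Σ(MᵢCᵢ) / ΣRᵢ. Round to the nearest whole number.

Σ MᵢCᵢ = 0·202 + 202·171 + 324·122 + 390·204 + 484·148 + 532·58 = 0 + 34542 + 39528 + 79560 + 71632 + 30856 = 256118
Σ Rᵢ = 0 + 49 + 56 + 110 + 100 + 44 = 359
N̂ = 256118 / 359 ≈ 713.4 → 713

N ≈ 713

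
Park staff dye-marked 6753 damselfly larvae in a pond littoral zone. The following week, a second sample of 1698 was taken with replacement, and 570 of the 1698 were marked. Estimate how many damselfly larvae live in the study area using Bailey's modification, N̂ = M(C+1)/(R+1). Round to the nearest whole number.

N̂ = 6753·(1698+1)/(570+1) = 6753·1699/571 = 11473347/571 ≈ 20093.4 → 20093

N ≈ 20,093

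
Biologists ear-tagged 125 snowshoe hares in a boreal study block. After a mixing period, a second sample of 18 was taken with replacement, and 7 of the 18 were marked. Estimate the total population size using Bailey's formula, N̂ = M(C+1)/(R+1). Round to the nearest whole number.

N ≈ 297

N̂ = 125·(18+1)/(7+1) = 125·19/8 = 2375/8 ≈ 296.9 → 297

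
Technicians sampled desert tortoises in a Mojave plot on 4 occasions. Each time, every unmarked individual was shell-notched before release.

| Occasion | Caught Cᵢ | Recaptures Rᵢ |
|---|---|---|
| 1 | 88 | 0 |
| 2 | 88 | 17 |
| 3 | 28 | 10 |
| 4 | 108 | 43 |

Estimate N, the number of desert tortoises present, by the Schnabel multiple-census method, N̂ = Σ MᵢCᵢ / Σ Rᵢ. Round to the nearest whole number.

Marked at large before each occasion: Mᵢ = Σⱼ<ᵢ (Cⱼ − Rⱼ) → M1=0, M2=88, M3=159, M4=177
Σ MᵢCᵢ = 0·88 + 88·88 + 159·28 + 177·108 = 0 + 7744 + 4452 + 19116 = 31312
Σ Rᵢ = 0 + 17 + 10 + 43 = 70
N̂ = 31312 / 70 ≈ 447.3 → 447

N ≈ 447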